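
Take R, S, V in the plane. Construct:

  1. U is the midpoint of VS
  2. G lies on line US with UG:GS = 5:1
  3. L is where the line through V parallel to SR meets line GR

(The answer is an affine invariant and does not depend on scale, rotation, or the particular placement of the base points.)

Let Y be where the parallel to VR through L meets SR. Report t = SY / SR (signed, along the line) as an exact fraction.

Assign R = (0, 0), S = (1, 0), V = (0, 1) — the answer is frame-independent, so this choice is without loss of generality.
1. U is the midpoint of VS ⇒ U = (1/2, 1/2)
2. G lies on line US with UG:GS = 5:1 ⇒ G = (11/12, 1/12)
3. L is where the line through V parallel to SR meets line GR ⇒ L = (11, 1)
through L parallel to VR: direction (0, -1); meets SR at Y = (11, 0)
Y = S + t·(R−S) with t = -10

t = -10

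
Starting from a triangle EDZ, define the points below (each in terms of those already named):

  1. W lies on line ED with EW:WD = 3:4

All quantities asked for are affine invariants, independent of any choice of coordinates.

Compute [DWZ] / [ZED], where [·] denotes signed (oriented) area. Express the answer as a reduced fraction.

[DWZ]:[ZED] = -4/7

Assign E = (0, 0), D = (1, 0), Z = (0, 1) — the answer is frame-independent, so this choice is without loss of generality.
1. W lies on line ED with EW:WD = 3:4 ⇒ W = (3/7, 0)
2·[DWZ] = -4/7, 2·[ZED] = 1
[DWZ]:[ZED] = -4/7:1 = -4/7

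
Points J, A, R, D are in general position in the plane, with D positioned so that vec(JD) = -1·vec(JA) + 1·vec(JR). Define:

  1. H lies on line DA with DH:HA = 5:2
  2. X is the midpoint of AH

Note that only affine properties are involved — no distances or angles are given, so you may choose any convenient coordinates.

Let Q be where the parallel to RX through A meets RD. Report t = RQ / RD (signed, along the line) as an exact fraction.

Assign J = (0, 0), A = (1, 0), R = (0, 1), D = (-1, 1) — the answer is frame-independent, so this choice is without loss of generality.
1. H lies on line DA with DH:HA = 5:2 ⇒ H = (3/7, 2/7)
2. X is the midpoint of AH ⇒ X = (5/7, 1/7)
through A parallel to RX: direction (5/7, -6/7); meets RD at Q = (1/6, 1)
Q = R + t·(D−R) with t = -1/6

t = -1/6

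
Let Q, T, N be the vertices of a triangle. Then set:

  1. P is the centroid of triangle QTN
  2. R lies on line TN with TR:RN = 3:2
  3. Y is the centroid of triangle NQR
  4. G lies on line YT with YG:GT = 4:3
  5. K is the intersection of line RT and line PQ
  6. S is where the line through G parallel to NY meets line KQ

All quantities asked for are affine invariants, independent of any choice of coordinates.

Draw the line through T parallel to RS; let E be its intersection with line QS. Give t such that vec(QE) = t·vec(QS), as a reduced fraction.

Set Q = (0, 0), T = (1, 0), N = (0, 1); any affine frame gives the same invariant.
1. P is the centroid of triangle QTN ⇒ P = (1/3, 1/3)
2. R lies on line TN with TR:RN = 3:2 ⇒ R = (2/5, 3/5)
3. Y is the centroid of triangle NQR ⇒ Y = (2/15, 8/15)
4. G lies on line YT with YG:GT = 4:3 ⇒ G = (22/35, 8/35)
5. K is the intersection of line RT and line PQ ⇒ K = (1/2, 1/2)
6. S is where the line through G parallel to NY meets line KQ ⇒ S = (34/63, 34/63)
through T parallel to RS: direction (44/315, -19/315); meets QS at E = (19/63, 19/63)
E = Q + t·(S−Q) with t = 19/34

t = 19/34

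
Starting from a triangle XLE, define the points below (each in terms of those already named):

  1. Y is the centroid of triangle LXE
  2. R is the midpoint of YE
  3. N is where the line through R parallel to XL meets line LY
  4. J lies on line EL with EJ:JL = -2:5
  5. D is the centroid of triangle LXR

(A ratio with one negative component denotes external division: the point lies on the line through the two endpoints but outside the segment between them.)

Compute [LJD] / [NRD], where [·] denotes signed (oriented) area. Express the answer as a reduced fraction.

Assign X = (0, 0), L = (1, 0), E = (0, 1) — the answer is frame-independent, so this choice is without loss of generality.
1. Y is the centroid of triangle LXE ⇒ Y = (1/3, 1/3)
2. R is the midpoint of YE ⇒ R = (1/6, 2/3)
3. N is where the line through R parallel to XL meets line LY ⇒ N = (-1/3, 2/3)
4. J lies on line EL with EJ:JL = -2:5 ⇒ J = (-2/3, 5/3)
5. D is the centroid of triangle LXR ⇒ D = (7/18, 2/9)
2·[LJD] = 35/54, 2·[NRD] = -2/9
[LJD]:[NRD] = 35/54:-2/9 = -35/12

[LJD]:[NRD] = -35/12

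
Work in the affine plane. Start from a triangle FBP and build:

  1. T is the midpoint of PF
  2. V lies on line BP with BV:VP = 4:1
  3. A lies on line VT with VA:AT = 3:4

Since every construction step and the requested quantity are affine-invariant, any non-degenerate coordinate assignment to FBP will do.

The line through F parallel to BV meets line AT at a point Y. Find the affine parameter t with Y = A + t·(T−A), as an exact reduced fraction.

Choose coordinates F = (0, 0), B = (1, 0), P = (0, 1).
1. T is the midpoint of PF ⇒ T = (0, 1/2)
2. V lies on line BP with BV:VP = 4:1 ⇒ V = (1/5, 4/5)
3. A lies on line VT with VA:AT = 3:4 ⇒ A = (4/35, 47/70)
through F parallel to BV: direction (-4/5, 4/5); meets AT at Y = (-1/5, 1/5)
Y = A + t·(T−A) with t = 11/4

t = 11/4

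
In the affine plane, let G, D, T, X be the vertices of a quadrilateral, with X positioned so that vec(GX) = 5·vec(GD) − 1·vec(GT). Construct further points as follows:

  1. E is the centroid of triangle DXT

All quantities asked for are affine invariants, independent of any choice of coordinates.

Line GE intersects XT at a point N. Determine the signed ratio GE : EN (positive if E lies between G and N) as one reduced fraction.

GE:EN = 4

Choose coordinates G = (0, 0), D = (1, 0), T = (0, 1), X = (5, -1).
1. E is the centroid of triangle DXT ⇒ E = (2, 0)
line GE meets XT at N = (5/2, 0)
E = G + t·(N−G) with t = 4/5, so GE:EN = 4/5:1/5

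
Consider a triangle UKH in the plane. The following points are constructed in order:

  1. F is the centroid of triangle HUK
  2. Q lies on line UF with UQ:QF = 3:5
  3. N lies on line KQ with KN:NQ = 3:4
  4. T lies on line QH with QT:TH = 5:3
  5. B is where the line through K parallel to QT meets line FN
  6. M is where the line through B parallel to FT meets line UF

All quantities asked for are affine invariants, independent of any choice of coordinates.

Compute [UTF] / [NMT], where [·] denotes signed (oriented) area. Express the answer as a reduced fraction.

[UTF]:[NMT] = -148/49

Choose coordinates U = (0, 0), K = (1, 0), H = (0, 1).
1. F is the centroid of triangle HUK ⇒ F = (1/3, 1/3)
2. Q lies on line UF with UQ:QF = 3:5 ⇒ Q = (1/8, 1/8)
3. N lies on line KQ with KN:NQ = 3:4 ⇒ N = (5/8, 3/56)
4. T lies on line QH with QT:TH = 5:3 ⇒ T = (3/64, 43/64)
5. B is where the line through K parallel to QT meets line FN ⇒ B = (311/296, -105/296)
6. M is where the line through B parallel to FT meets line UF ⇒ M = (361/888, 361/888)
2·[UTF] = -5/24, 2·[NMT] = 245/3552
[UTF]:[NMT] = -5/24:245/3552 = -148/49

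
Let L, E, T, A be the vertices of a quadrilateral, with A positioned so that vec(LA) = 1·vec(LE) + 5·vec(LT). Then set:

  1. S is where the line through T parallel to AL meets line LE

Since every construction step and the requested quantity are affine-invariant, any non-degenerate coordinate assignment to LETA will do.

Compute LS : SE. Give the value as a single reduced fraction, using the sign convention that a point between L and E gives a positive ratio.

Work in coordinates with L = (0, 0), E = (1, 0), T = (0, 1), A = (1, 5).
1. S is where the line through T parallel to AL meets line LE ⇒ S = (-1/5, 0)
S = L + t·(E−L) with t = -1/5, so LS:SE = t:(1−t) = -1/5:6/5

LS:SE = -1/6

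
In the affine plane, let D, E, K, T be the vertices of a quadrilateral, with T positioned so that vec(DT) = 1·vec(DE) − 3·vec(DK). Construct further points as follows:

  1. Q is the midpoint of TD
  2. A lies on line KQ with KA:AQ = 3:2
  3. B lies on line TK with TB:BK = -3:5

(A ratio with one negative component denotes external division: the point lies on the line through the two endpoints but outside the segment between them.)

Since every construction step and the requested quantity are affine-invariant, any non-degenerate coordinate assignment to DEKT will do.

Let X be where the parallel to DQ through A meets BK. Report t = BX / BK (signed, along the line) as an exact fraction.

Assign D = (0, 0), E = (1, 0), K = (0, 1), T = (1, -3) — the answer is frame-independent, so this choice is without loss of generality.
1. Q is the midpoint of TD ⇒ Q = (1/2, -3/2)
2. A lies on line KQ with KA:AQ = 3:2 ⇒ A = (3/10, -1/2)
3. B lies on line TK with TB:BK = -3:5 ⇒ B = (5/2, -9)
through A parallel to DQ: direction (1/2, -3/2); meets BK at X = (3/5, -7/5)
X = B + t·(K−B) with t = 19/25

t = 19/25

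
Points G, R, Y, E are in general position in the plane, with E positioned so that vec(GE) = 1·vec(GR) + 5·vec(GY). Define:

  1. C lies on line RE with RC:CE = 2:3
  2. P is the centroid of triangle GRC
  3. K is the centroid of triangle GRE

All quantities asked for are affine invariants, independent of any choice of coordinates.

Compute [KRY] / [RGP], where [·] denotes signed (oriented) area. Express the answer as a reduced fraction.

[KRY]:[RGP] = 2

Choose coordinates G = (0, 0), R = (1, 0), Y = (0, 1), E = (1, 5).
1. C lies on line RE with RC:CE = 2:3 ⇒ C = (1, 2)
2. P is the centroid of triangle GRC ⇒ P = (2/3, 2/3)
3. K is the centroid of triangle GRE ⇒ K = (2/3, 5/3)
2·[KRY] = -4/3, 2·[RGP] = -2/3
[KRY]:[RGP] = -4/3:-2/3 = 2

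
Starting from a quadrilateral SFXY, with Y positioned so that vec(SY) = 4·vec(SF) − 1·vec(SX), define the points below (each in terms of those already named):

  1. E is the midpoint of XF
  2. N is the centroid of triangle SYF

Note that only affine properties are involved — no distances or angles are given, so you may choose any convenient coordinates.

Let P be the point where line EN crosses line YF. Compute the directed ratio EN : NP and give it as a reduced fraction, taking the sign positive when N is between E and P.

EN:NP = -4

Choose coordinates S = (0, 0), F = (1, 0), X = (0, 1), Y = (4, -1).
1. E is the midpoint of XF ⇒ E = (1/2, 1/2)
2. N is the centroid of triangle SYF ⇒ N = (5/3, -1/3)
line EN meets YF at P = (11/8, -1/8)
N = E + t·(P−E) with t = 4/3, so EN:NP = 4/3:-1/3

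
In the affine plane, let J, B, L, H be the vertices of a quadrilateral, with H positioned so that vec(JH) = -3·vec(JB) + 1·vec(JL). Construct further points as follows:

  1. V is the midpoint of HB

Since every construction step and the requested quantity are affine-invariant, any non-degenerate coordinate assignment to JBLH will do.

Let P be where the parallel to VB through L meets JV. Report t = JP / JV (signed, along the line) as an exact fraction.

t = 4

Choose coordinates J = (0, 0), B = (1, 0), L = (0, 1), H = (-3, 1).
1. V is the midpoint of HB ⇒ V = (-1, 1/2)
through L parallel to VB: direction (2, -1/2); meets JV at P = (-4, 2)
P = J + t·(V−J) with t = 4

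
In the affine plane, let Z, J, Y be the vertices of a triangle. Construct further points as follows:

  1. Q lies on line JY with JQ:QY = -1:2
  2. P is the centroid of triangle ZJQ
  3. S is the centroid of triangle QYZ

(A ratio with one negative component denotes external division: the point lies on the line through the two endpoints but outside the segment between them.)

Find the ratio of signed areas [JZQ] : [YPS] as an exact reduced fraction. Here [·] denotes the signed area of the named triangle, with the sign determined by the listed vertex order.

[JZQ]:[YPS] = -9

Work in coordinates with Z = (0, 0), J = (1, 0), Y = (0, 1).
1. Q lies on line JY with JQ:QY = -1:2 ⇒ Q = (2, -1)
2. P is the centroid of triangle ZJQ ⇒ P = (1, -1/3)
3. S is the centroid of triangle QYZ ⇒ S = (2/3, 0)
2·[JZQ] = 1, 2·[YPS] = -1/9
[JZQ]:[YPS] = 1:-1/9 = -9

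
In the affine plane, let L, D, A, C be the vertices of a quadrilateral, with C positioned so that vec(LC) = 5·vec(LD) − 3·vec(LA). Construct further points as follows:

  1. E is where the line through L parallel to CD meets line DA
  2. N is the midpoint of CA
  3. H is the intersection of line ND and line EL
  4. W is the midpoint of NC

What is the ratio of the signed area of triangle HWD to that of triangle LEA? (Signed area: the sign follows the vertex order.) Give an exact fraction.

[HWD]:[LEA] = 3/8

Choose coordinates L = (0, 0), D = (1, 0), A = (0, 1), C = (5, -3).
1. E is where the line through L parallel to CD meets line DA ⇒ E = (4, -3)
2. N is the midpoint of CA ⇒ N = (5/2, -1)
3. H is the intersection of line ND and line EL ⇒ H = (-8, 6)
4. W is the midpoint of NC ⇒ W = (15/4, -2)
2·[HWD] = 3/2, 2·[LEA] = 4
[HWD]:[LEA] = 3/2:4 = 3/8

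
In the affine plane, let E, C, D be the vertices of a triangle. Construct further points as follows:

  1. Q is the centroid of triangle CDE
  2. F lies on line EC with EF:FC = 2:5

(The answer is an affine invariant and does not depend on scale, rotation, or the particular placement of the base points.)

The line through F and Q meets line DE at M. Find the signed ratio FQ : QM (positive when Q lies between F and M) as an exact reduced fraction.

Work in coordinates with E = (0, 0), C = (1, 0), D = (0, 1).
1. Q is the centroid of triangle CDE ⇒ Q = (1/3, 1/3)
2. F lies on line EC with EF:FC = 2:5 ⇒ F = (2/7, 0)
line FQ meets DE at M = (0, -2)
Q = F + t·(M−F) with t = -1/6, so FQ:QM = -1/6:7/6

FQ:QM = -1/7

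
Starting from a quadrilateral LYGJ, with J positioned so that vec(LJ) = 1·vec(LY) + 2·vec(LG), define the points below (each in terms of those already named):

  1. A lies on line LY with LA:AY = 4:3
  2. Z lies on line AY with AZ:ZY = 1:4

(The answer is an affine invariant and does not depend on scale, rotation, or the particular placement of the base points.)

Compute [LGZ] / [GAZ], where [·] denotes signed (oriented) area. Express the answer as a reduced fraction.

Choose coordinates L = (0, 0), Y = (1, 0), G = (0, 1), J = (1, 2).
1. A lies on line LY with LA:AY = 4:3 ⇒ A = (4/7, 0)
2. Z lies on line AY with AZ:ZY = 1:4 ⇒ Z = (23/35, 0)
2·[LGZ] = -23/35, 2·[GAZ] = 3/35
[LGZ]:[GAZ] = -23/35:3/35 = -23/3

[LGZ]:[GAZ] = -23/3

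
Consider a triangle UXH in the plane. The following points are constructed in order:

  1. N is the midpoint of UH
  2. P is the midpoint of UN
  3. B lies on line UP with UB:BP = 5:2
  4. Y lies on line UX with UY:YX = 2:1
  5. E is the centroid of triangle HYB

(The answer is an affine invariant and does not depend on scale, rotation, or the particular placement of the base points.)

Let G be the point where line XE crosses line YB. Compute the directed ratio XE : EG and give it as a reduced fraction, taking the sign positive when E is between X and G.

Assign U = (0, 0), X = (1, 0), H = (0, 1) — the answer is frame-independent, so this choice is without loss of generality.
1. N is the midpoint of UH ⇒ N = (0, 1/2)
2. P is the midpoint of UN ⇒ P = (0, 1/4)
3. B lies on line UP with UB:BP = 5:2 ⇒ B = (0, 5/28)
4. Y lies on line UX with UY:YX = 2:1 ⇒ Y = (2/3, 0)
5. E is the centroid of triangle HYB ⇒ E = (2/9, 11/28)
line XE meets YB at G = (128/93, -165/868)
E = X + t·(G−X) with t = -31/15, so XE:EG = -31/15:46/15

XE:EG = -31/46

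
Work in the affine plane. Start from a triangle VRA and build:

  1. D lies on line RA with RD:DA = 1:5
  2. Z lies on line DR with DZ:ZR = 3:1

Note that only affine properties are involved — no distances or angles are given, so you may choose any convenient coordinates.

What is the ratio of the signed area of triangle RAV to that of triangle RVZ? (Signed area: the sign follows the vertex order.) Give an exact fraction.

Assign V = (0, 0), R = (1, 0), A = (0, 1) — the answer is frame-independent, so this choice is without loss of generality.
1. D lies on line RA with RD:DA = 1:5 ⇒ D = (5/6, 1/6)
2. Z lies on line DR with DZ:ZR = 3:1 ⇒ Z = (23/24, 1/24)
2·[RAV] = 1, 2·[RVZ] = -1/24
[RAV]:[RVZ] = 1:-1/24 = -24

[RAV]:[RVZ] = -24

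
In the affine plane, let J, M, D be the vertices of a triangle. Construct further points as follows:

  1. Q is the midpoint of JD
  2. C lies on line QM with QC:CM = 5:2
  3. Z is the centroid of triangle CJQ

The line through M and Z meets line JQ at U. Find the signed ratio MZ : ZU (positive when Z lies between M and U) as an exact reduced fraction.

Assign J = (0, 0), M = (1, 0), D = (0, 1) — the answer is frame-independent, so this choice is without loss of generality.
1. Q is the midpoint of JD ⇒ Q = (0, 1/2)
2. C lies on line QM with QC:CM = 5:2 ⇒ C = (5/7, 1/7)
3. Z is the centroid of triangle CJQ ⇒ Z = (5/21, 3/14)
line MZ meets JQ at U = (0, 9/32)
Z = M + t·(U−M) with t = 16/21, so MZ:ZU = 16/21:5/21

MZ:ZU = 16/5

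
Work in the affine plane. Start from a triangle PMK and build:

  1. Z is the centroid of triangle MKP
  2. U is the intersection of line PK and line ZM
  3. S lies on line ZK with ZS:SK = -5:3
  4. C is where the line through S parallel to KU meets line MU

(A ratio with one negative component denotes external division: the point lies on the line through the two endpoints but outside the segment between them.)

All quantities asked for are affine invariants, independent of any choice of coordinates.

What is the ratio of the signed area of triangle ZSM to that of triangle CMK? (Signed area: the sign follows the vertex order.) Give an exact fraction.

[ZSM]:[CMK] = -10/9

Work in coordinates with P = (0, 0), M = (1, 0), K = (0, 1).
1. Z is the centroid of triangle MKP ⇒ Z = (1/3, 1/3)
2. U is the intersection of line PK and line ZM ⇒ U = (0, 1/2)
3. S lies on line ZK with ZS:SK = -5:3 ⇒ S = (-1/2, 2)
4. C is where the line through S parallel to KU meets line MU ⇒ C = (-1/2, 3/4)
2·[ZSM] = -5/6, 2·[CMK] = 3/4
[ZSM]:[CMK] = -5/6:3/4 = -10/9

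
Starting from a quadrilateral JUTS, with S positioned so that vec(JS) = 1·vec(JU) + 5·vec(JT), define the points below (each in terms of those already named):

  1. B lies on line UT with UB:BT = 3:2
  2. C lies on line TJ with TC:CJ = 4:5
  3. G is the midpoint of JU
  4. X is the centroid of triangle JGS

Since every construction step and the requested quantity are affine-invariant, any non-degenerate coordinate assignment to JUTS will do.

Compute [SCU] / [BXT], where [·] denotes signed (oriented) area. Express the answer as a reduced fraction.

[SCU]:[BXT] = 75/7

Work in coordinates with J = (0, 0), U = (1, 0), T = (0, 1), S = (1, 5).
1. B lies on line UT with UB:BT = 3:2 ⇒ B = (2/5, 3/5)
2. C lies on line TJ with TC:CJ = 4:5 ⇒ C = (0, 5/9)
3. G is the midpoint of JU ⇒ G = (1/2, 0)
4. X is the centroid of triangle JGS ⇒ X = (1/2, 5/3)
2·[SCU] = 5, 2·[BXT] = 7/15
[SCU]:[BXT] = 5:7/15 = 75/7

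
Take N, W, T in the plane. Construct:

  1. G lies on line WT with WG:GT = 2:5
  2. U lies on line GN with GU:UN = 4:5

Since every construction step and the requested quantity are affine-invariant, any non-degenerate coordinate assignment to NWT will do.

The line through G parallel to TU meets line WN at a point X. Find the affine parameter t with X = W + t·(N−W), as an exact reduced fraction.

Assign N = (0, 0), W = (1, 0), T = (0, 1) — the answer is frame-independent, so this choice is without loss of generality.
1. G lies on line WT with WG:GT = 2:5 ⇒ G = (5/7, 2/7)
2. U lies on line GN with GU:UN = 4:5 ⇒ U = (25/63, 10/63)
through G parallel to TU: direction (25/63, -53/63); meets WN at X = (45/53, 0)
X = W + t·(N−W) with t = 8/53

t = 8/53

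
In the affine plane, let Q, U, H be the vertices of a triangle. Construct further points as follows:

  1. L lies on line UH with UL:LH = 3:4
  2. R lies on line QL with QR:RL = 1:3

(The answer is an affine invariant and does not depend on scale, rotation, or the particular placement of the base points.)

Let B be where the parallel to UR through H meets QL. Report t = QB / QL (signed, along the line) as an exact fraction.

t = 2

Set Q = (0, 0), U = (1, 0), H = (0, 1); any affine frame gives the same invariant.
1. L lies on line UH with UL:LH = 3:4 ⇒ L = (4/7, 3/7)
2. R lies on line QL with QR:RL = 1:3 ⇒ R = (1/7, 3/28)
through H parallel to UR: direction (-6/7, 3/28); meets QL at B = (8/7, 6/7)
B = Q + t·(L−Q) with t = 2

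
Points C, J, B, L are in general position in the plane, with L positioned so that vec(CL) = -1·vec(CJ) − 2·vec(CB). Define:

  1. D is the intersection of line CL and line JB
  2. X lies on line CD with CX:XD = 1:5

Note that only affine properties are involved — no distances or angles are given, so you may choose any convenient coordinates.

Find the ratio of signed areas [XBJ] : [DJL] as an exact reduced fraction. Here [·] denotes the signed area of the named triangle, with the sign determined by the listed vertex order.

[XBJ]:[DJL] = 5/16

Work in coordinates with C = (0, 0), J = (1, 0), B = (0, 1), L = (-1, -2).
1. D is the intersection of line CL and line JB ⇒ D = (1/3, 2/3)
2. X lies on line CD with CX:XD = 1:5 ⇒ X = (1/18, 1/9)
2·[XBJ] = -5/6, 2·[DJL] = -8/3
[XBJ]:[DJL] = -5/6:-8/3 = 5/16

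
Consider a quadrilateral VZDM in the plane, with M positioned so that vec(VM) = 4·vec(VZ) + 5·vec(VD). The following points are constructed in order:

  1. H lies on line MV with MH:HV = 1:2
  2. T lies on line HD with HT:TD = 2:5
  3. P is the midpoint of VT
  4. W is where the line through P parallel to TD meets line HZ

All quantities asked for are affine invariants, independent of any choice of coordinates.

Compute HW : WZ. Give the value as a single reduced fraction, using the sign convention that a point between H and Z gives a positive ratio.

HW:WZ = 4/11

Work in coordinates with V = (0, 0), Z = (1, 0), D = (0, 1), M = (4, 5).
1. H lies on line MV with MH:HV = 1:2 ⇒ H = (8/3, 10/3)
2. T lies on line HD with HT:TD = 2:5 ⇒ T = (40/21, 8/3)
3. P is the midpoint of VT ⇒ P = (20/21, 4/3)
4. W is where the line through P parallel to TD meets line HZ ⇒ W = (20/9, 22/9)
W = H + t·(Z−H) with t = 4/15, so HW:WZ = t:(1−t) = 4/15:11/15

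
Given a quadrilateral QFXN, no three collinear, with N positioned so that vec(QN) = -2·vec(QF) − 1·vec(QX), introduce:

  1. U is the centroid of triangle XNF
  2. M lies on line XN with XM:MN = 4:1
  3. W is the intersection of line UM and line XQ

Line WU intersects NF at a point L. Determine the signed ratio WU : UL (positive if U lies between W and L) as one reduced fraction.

WU:UL = 2/19

Set Q = (0, 0), F = (1, 0), X = (0, 1), N = (-2, -1); any affine frame gives the same invariant.
1. U is the centroid of triangle XNF ⇒ U = (-1/3, 0)
2. M lies on line XN with XM:MN = 4:1 ⇒ M = (-8/5, -3/5)
3. W is the intersection of line UM and line XQ ⇒ W = (0, 3/19)
line WU meets NF at L = (-7/2, -3/2)
U = W + t·(L−W) with t = 2/21, so WU:UL = 2/21:19/21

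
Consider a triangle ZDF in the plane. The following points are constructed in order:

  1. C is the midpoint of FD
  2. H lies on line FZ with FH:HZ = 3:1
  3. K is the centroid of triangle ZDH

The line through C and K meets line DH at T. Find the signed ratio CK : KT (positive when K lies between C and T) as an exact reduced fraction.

Work in coordinates with Z = (0, 0), D = (1, 0), F = (0, 1).
1. C is the midpoint of FD ⇒ C = (1/2, 1/2)
2. H lies on line FZ with FH:HZ = 3:1 ⇒ H = (0, 1/4)
3. K is the centroid of triangle ZDH ⇒ K = (1/3, 1/12)
line CK meets DH at T = (4/11, 7/44)
K = C + t·(T−C) with t = 11/9, so CK:KT = 11/9:-2/9

CK:KT = -11/2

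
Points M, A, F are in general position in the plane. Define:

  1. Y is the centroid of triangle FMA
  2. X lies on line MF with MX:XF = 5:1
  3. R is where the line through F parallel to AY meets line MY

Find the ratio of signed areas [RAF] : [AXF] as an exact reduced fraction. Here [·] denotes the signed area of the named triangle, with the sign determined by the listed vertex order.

Choose coordinates M = (0, 0), A = (1, 0), F = (0, 1).
1. Y is the centroid of triangle FMA ⇒ Y = (1/3, 1/3)
2. X lies on line MF with MX:XF = 5:1 ⇒ X = (0, 5/6)
3. R is where the line through F parallel to AY meets line MY ⇒ R = (2/3, 2/3)
2·[RAF] = -1/3, 2·[AXF] = -1/6
[RAF]:[AXF] = -1/3:-1/6 = 2

[RAF]:[AXF] = 2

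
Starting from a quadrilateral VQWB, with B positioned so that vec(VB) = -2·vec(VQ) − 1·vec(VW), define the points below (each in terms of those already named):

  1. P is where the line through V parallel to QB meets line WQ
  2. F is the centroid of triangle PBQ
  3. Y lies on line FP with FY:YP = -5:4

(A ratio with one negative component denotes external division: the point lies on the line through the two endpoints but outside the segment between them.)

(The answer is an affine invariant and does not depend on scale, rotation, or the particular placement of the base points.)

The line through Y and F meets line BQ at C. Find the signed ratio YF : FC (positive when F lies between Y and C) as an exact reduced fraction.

YF:FC = 10

Choose coordinates V = (0, 0), Q = (1, 0), W = (0, 1), B = (-2, -1).
1. P is where the line through V parallel to QB meets line WQ ⇒ P = (3/4, 1/4)
2. F is the centroid of triangle PBQ ⇒ F = (-1/12, -1/4)
3. Y lies on line FP with FY:YP = -5:4 ⇒ Y = (49/12, 9/4)
line YF meets BQ at C = (-1/2, -1/2)
F = Y + t·(C−Y) with t = 10/11, so YF:FC = 10/11:1/11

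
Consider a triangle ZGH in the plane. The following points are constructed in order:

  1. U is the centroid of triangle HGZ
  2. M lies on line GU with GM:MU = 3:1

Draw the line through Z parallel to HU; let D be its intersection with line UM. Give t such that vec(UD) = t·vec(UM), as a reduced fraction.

t = -4

Choose coordinates Z = (0, 0), G = (1, 0), H = (0, 1).
1. U is the centroid of triangle HGZ ⇒ U = (1/3, 1/3)
2. M lies on line GU with GM:MU = 3:1 ⇒ M = (1/2, 1/4)
through Z parallel to HU: direction (1/3, -2/3); meets UM at D = (-1/3, 2/3)
D = U + t·(M−U) with t = -4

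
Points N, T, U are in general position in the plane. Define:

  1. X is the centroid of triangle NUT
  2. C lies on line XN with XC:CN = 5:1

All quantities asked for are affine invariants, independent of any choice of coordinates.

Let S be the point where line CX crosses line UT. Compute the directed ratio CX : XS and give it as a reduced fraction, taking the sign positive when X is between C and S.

CX:XS = 5/3

Choose coordinates N = (0, 0), T = (1, 0), U = (0, 1).
1. X is the centroid of triangle NUT ⇒ X = (1/3, 1/3)
2. C lies on line XN with XC:CN = 5:1 ⇒ C = (1/18, 1/18)
line CX meets UT at S = (1/2, 1/2)
X = C + t·(S−C) with t = 5/8, so CX:XS = 5/8:3/8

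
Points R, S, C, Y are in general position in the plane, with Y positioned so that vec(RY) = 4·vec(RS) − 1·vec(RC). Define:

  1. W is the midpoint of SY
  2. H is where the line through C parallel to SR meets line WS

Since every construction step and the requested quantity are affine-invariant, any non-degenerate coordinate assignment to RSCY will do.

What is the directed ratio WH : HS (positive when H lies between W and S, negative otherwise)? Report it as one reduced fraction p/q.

Set R = (0, 0), S = (1, 0), C = (0, 1), Y = (4, -1); any affine frame gives the same invariant.
1. W is the midpoint of SY ⇒ W = (5/2, -1/2)
2. H is where the line through C parallel to SR meets line WS ⇒ H = (-2, 1)
H = W + t·(S−W) with t = 3, so WH:HS = t:(1−t) = 3:-2

WH:HS = -3/2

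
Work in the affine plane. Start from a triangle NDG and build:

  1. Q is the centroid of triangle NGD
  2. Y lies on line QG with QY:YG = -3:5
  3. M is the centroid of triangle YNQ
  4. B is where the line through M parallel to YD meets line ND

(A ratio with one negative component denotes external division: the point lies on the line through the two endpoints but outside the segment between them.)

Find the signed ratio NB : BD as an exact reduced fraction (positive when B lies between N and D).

NB:BD = 5/7

Assign N = (0, 0), D = (1, 0), G = (0, 1) — the answer is frame-independent, so this choice is without loss of generality.
1. Q is the centroid of triangle NGD ⇒ Q = (1/3, 1/3)
2. Y lies on line QG with QY:YG = -3:5 ⇒ Y = (5/6, -2/3)
3. M is the centroid of triangle YNQ ⇒ M = (7/18, -1/9)
4. B is where the line through M parallel to YD meets line ND ⇒ B = (5/12, 0)
B = N + t·(D−N) with t = 5/12, so NB:BD = t:(1−t) = 5/12:7/12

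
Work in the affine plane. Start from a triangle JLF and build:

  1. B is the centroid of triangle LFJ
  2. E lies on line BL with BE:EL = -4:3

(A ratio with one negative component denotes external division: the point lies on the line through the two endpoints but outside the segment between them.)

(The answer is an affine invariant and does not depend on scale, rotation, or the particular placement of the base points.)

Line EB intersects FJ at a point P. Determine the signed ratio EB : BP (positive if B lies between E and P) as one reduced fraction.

Assign J = (0, 0), L = (1, 0), F = (0, 1) — the answer is frame-independent, so this choice is without loss of generality.
1. B is the centroid of triangle LFJ ⇒ B = (1/3, 1/3)
2. E lies on line BL with BE:EL = -4:3 ⇒ E = (3, -1)
line EB meets FJ at P = (0, 1/2)
B = E + t·(P−E) with t = 8/9, so EB:BP = 8/9:1/9

EB:BP = 8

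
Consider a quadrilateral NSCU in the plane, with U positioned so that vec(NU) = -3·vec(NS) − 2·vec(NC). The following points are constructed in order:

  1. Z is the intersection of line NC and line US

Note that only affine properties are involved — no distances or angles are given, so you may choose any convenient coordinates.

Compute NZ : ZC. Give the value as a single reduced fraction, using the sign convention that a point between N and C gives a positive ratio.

NZ:ZC = -1/3

Work in coordinates with N = (0, 0), S = (1, 0), C = (0, 1), U = (-3, -2).
1. Z is the intersection of line NC and line US ⇒ Z = (0, -1/2)
Z = N + t·(C−N) with t = -1/2, so NZ:ZC = t:(1−t) = -1/2:3/2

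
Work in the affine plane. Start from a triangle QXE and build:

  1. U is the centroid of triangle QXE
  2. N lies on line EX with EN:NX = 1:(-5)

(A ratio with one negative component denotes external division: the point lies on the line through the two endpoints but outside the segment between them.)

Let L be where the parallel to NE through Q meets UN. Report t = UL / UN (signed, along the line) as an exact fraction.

Set Q = (0, 0), X = (1, 0), E = (0, 1); any affine frame gives the same invariant.
1. U is the centroid of triangle QXE ⇒ U = (1/3, 1/3)
2. N lies on line EX with EN:NX = 1:(-5) ⇒ N = (-1/4, 5/4)
through Q parallel to NE: direction (1/4, -1/4); meets UN at L = (3/2, -3/2)
L = U + t·(N−U) with t = -2

t = -2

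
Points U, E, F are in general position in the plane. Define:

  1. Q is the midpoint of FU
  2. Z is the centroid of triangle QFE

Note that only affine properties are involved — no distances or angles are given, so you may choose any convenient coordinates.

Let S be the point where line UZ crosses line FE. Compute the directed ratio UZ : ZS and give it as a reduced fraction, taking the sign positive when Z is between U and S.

Set U = (0, 0), E = (1, 0), F = (0, 1); any affine frame gives the same invariant.
1. Q is the midpoint of FU ⇒ Q = (0, 1/2)
2. Z is the centroid of triangle QFE ⇒ Z = (1/3, 1/2)
line UZ meets FE at S = (2/5, 3/5)
Z = U + t·(S−U) with t = 5/6, so UZ:ZS = 5/6:1/6

UZ:ZS = 5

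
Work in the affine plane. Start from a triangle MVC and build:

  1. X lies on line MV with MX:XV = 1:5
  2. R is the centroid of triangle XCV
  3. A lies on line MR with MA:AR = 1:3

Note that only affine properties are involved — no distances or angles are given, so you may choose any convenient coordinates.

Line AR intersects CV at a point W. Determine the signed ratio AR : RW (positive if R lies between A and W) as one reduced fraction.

Assign M = (0, 0), V = (1, 0), C = (0, 1) — the answer is frame-independent, so this choice is without loss of generality.
1. X lies on line MV with MX:XV = 1:5 ⇒ X = (1/6, 0)
2. R is the centroid of triangle XCV ⇒ R = (7/18, 1/3)
3. A lies on line MR with MA:AR = 1:3 ⇒ A = (7/72, 1/12)
line AR meets CV at W = (7/13, 6/13)
R = A + t·(W−A) with t = 39/59, so AR:RW = 39/59:20/59

AR:RW = 39/20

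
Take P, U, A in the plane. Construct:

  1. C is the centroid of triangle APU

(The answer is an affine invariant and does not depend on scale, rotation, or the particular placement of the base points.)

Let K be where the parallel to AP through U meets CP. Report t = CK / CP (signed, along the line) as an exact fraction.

t = -2

Choose coordinates P = (0, 0), U = (1, 0), A = (0, 1).
1. C is the centroid of triangle APU ⇒ C = (1/3, 1/3)
through U parallel to AP: direction (0, -1); meets CP at K = (1, 1)
K = C + t·(P−C) with t = -2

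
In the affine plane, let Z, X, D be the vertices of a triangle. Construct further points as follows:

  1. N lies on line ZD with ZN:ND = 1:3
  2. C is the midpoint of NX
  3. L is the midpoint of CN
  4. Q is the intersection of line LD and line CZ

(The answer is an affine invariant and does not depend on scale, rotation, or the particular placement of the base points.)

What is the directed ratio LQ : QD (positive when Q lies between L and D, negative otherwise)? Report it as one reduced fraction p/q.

LQ:QD = -1/8

Assign Z = (0, 0), X = (1, 0), D = (0, 1) — the answer is frame-independent, so this choice is without loss of generality.
1. N lies on line ZD with ZN:ND = 1:3 ⇒ N = (0, 1/4)
2. C is the midpoint of NX ⇒ C = (1/2, 1/8)
3. L is the midpoint of CN ⇒ L = (1/4, 3/16)
4. Q is the intersection of line LD and line CZ ⇒ Q = (2/7, 1/14)
Q = L + t·(D−L) with t = -1/7, so LQ:QD = t:(1−t) = -1/7:8/7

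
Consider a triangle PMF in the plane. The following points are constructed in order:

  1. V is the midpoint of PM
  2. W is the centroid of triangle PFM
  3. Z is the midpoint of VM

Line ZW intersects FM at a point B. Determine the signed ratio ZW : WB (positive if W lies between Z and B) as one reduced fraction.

ZW:WB = -1/4

Set P = (0, 0), M = (1, 0), F = (0, 1); any affine frame gives the same invariant.
1. V is the midpoint of PM ⇒ V = (1/2, 0)
2. W is the centroid of triangle PFM ⇒ W = (1/3, 1/3)
3. Z is the midpoint of VM ⇒ Z = (3/4, 0)
line ZW meets FM at B = (2, -1)
W = Z + t·(B−Z) with t = -1/3, so ZW:WB = -1/3:4/3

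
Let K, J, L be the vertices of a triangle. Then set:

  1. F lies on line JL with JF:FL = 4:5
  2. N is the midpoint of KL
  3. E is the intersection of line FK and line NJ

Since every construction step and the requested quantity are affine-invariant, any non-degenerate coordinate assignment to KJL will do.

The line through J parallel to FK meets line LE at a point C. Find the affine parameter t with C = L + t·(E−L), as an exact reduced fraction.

t = 9/5

Work in coordinates with K = (0, 0), J = (1, 0), L = (0, 1).
1. F lies on line JL with JF:FL = 4:5 ⇒ F = (5/9, 4/9)
2. N is the midpoint of KL ⇒ N = (0, 1/2)
3. E is the intersection of line FK and line NJ ⇒ E = (5/13, 4/13)
through J parallel to FK: direction (-5/9, -4/9); meets LE at C = (9/13, -16/65)
C = L + t·(E−L) with t = 9/5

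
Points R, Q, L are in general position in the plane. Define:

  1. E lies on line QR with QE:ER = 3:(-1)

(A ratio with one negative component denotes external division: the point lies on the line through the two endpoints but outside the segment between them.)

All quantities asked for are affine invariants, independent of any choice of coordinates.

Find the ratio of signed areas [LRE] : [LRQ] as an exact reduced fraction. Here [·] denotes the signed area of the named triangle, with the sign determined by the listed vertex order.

[LRE]:[LRQ] = -1/2

Set R = (0, 0), Q = (1, 0), L = (0, 1); any affine frame gives the same invariant.
1. E lies on line QR with QE:ER = 3:(-1) ⇒ E = (-1/2, 0)
2·[LRE] = -1/2, 2·[LRQ] = 1
[LRE]:[LRQ] = -1/2:1 = -1/2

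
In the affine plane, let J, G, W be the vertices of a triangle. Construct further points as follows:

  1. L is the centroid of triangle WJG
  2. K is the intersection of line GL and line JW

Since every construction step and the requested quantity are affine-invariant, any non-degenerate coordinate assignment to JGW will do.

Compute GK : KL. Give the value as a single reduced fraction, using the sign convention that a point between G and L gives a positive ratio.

GK:KL = -3

Choose coordinates J = (0, 0), G = (1, 0), W = (0, 1).
1. L is the centroid of triangle WJG ⇒ L = (1/3, 1/3)
2. K is the intersection of line GL and line JW ⇒ K = (0, 1/2)
K = G + t·(L−G) with t = 3/2, so GK:KL = t:(1−t) = 3/2:-1/2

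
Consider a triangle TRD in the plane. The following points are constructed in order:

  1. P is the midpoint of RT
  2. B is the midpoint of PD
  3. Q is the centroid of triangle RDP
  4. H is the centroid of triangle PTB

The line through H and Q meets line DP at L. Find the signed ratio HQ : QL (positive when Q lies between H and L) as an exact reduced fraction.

Choose coordinates T = (0, 0), R = (1, 0), D = (0, 1).
1. P is the midpoint of RT ⇒ P = (1/2, 0)
2. B is the midpoint of PD ⇒ B = (1/4, 1/2)
3. Q is the centroid of triangle RDP ⇒ Q = (1/2, 1/3)
4. H is the centroid of triangle PTB ⇒ H = (1/4, 1/6)
line HQ meets DP at L = (3/8, 1/4)
Q = H + t·(L−H) with t = 2, so HQ:QL = 2:-1

HQ:QL = -2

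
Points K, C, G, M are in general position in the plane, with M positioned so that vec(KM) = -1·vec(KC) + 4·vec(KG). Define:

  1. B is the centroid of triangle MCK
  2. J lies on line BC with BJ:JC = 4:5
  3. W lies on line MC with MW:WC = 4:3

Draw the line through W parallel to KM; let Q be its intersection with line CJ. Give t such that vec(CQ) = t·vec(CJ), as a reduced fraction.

t = 81/70

Choose coordinates K = (0, 0), C = (1, 0), G = (0, 1), M = (-1, 4).
1. B is the centroid of triangle MCK ⇒ B = (0, 4/3)
2. J lies on line BC with BJ:JC = 4:5 ⇒ J = (4/9, 20/27)
3. W lies on line MC with MW:WC = 4:3 ⇒ W = (1/7, 12/7)
through W parallel to KM: direction (-1, 4); meets CJ at Q = (5/14, 6/7)
Q = C + t·(J−C) with t = 81/70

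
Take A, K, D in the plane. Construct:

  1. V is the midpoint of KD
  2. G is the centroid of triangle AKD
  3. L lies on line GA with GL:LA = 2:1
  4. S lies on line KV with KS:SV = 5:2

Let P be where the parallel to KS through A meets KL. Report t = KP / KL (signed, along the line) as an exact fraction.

Work in coordinates with A = (0, 0), K = (1, 0), D = (0, 1).
1. V is the midpoint of KD ⇒ V = (1/2, 1/2)
2. G is the centroid of triangle AKD ⇒ G = (1/3, 1/3)
3. L lies on line GA with GL:LA = 2:1 ⇒ L = (1/9, 1/9)
4. S lies on line KV with KS:SV = 5:2 ⇒ S = (9/14, 5/14)
through A parallel to KS: direction (-5/14, 5/14); meets KL at P = (-1/7, 1/7)
P = K + t·(L−K) with t = 9/7

t = 9/7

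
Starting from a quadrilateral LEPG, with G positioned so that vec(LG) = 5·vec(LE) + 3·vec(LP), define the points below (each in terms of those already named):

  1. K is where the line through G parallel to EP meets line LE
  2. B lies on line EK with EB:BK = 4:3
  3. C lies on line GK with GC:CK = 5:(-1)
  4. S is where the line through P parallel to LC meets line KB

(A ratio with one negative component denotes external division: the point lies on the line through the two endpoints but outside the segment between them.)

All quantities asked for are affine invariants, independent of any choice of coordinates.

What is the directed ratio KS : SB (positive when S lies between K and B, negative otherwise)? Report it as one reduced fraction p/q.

Assign L = (0, 0), E = (1, 0), P = (0, 1), G = (5, 3) — the answer is frame-independent, so this choice is without loss of generality.
1. K is where the line through G parallel to EP meets line LE ⇒ K = (8, 0)
2. B lies on line EK with EB:BK = 4:3 ⇒ B = (5, 0)
3. C lies on line GK with GC:CK = 5:(-1) ⇒ C = (35/4, -3/4)
4. S is where the line through P parallel to LC meets line KB ⇒ S = (35/3, 0)
S = K + t·(B−K) with t = -11/9, so KS:SB = t:(1−t) = -11/9:20/9

KS:SB = -11/20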